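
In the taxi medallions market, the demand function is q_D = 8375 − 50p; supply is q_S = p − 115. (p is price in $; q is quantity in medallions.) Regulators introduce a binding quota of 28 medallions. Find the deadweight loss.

$280.94

In inverse form: demand p = 167.5 − 0.02q, supply p = 115 + q.
Competitive equilibrium: 167.5 − 0.02q = 115 + q → q* = 51.4706, p* = 166.4706.
At q = 28: demand price = 167.5 − 0.02·28 = 166.94; supply price = 115 + 1·28 = 143.
Δq = 51.4706 − 28 = 23.4706; wedge = 166.94 − 143 = 23.94.
The triangle = ½ × 23.4706 × 23.94 = $280.94.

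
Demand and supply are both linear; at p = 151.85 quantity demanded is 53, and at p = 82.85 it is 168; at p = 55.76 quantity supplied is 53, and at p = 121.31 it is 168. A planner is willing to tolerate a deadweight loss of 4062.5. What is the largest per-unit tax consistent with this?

Demand slope = (82.85 − 151.85)/(168 − 53) = −0.6, so p = 183.65 − 0.6q.
Supply slope = (121.31 − 55.76)/(168 − 53) = 0.57, so p = 25.55 + 0.57q.
Competitive equilibrium: 183.65 − 0.6q = 25.55 + 0.57q → q* = 135.1282, p* = 102.5731.
A tax t gives Δq = t/1.17 and wedge t, so DWL = t²/2.34.
t²/2.34 = 4062.5 → t² = 9506.25 → t = 97.5.

97.5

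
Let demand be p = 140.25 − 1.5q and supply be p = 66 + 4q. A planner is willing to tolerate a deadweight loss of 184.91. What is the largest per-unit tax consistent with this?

Competitive equilibrium: 140.25 − 1.5q = 66 + 4q → q* = 13.5, p* = 120.
A tax t gives Δq = t/5.5 and wedge t, so DWL = t²/11.
t²/11 = 184.91 → t² = 2034.01 → t = 45.1.

45.1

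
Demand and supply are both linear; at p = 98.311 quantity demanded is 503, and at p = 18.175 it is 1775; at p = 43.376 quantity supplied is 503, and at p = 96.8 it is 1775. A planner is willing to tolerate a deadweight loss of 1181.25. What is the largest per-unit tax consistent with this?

15.75

Demand slope = (18.175 − 98.311)/(1775 − 503) = −0.063, so p = 130 − 0.063q.
Supply slope = (96.8 − 43.376)/(1775 − 503) = 0.042, so p = 22.25 + 0.042q.
Competitive equilibrium: 130 − 0.063q = 22.25 + 0.042q → q* = 1026.1905, p* = 65.35.
A tax t gives Δq = t/0.105 and wedge t, so DWL = t²/0.21.
t²/0.21 = 1181.25 → t² = 248.0625 → t = 15.75.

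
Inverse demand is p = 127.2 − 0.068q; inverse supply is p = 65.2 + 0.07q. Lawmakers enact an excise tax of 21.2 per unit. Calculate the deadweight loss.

Competitive equilibrium: 127.2 − 0.068q = 65.2 + 0.07q → q* = 449.2754, p* = 96.6493.
With the tax, the buyer price exceeds the seller price by 21.2: (127.2 − 0.068q) − (65.2 + 0.07q) = 21.2 → q' = 295.6522.
Δq = 449.2754 − 295.6522 = 153.6232; the wedge equals the tax, 21.2.
Welfare loss = ½ × 153.6232 × 21.2 = 1628.41.

1628.41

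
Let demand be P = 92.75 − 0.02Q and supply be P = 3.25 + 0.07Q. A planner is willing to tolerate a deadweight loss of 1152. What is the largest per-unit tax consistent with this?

Competitive equilibrium: 92.75 − 0.02Q = 3.25 + 0.07Q → Q* = 994.4444, P* = 72.8611.
A tax t gives ΔQ = t/0.09 and wedge t, so DWL = t²/0.18.
t²/0.18 = 1152 → t² = 207.36 → t = 14.4.

14.4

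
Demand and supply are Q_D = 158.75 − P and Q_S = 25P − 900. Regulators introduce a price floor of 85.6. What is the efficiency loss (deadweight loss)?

In inverse form: demand P = 158.75 − Q, supply P = 36 + 0.04Q.
Competitive equilibrium: 158.75 − Q = 36 + 0.04Q → Q* = 118.0288, P* = 40.7212.
At the floor P = 85.6, quantity demanded = (158.75 − 85.6)/1 = 73.15.
Sellers' marginal cost at Q' = 73.15: 36 + 0.04·73.15 = 38.926.
ΔQ = 118.0288 − 73.15 = 44.8788; wedge = 85.6 − 38.926 = 46.674.
Welfare loss = ½ × 44.8788 × 46.674 = 1047.34.

1047.34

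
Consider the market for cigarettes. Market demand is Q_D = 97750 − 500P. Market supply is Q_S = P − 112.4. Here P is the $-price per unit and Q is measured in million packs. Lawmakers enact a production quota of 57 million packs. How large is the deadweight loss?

$336.96 million

In inverse form: demand P = 195.5 − 0.002Q, supply P = 112.4 + Q.
Competitive equilibrium: 195.5 − 0.002Q = 112.4 + Q → Q* = 82.9341, P* = 195.3341.
At Q = 57: demand price = 195.5 − 0.002·57 = 195.386; supply price = 112.4 + 1·57 = 169.4.
ΔQ = 82.9341 − 57 = 25.9341; wedge = 195.386 − 169.4 = 25.986.
The triangle = ½ × 25.9341 × 25.986 = $336.96 million.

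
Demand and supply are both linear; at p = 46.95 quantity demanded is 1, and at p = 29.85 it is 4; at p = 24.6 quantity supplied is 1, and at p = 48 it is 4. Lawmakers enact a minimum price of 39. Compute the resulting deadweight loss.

0.46

Demand slope = (29.85 − 46.95)/(4 − 1) = −5.7, so p = 52.65 − 5.7q.
Supply slope = (48 − 24.6)/(4 − 1) = 7.8, so p = 16.8 + 7.8q.
Competitive equilibrium: 52.65 − 5.7q = 16.8 + 7.8q → q* = 2.6556, p* = 37.5133.
At the floor p = 39, quantity demanded = (52.65 − 39)/5.7 = 2.3947.
Sellers' marginal cost at q' = 2.3947: 16.8 + 7.8·2.3947 = 35.4787.
Δq = 2.6556 − 2.3947 = 0.2609; wedge = 39 − 35.4787 = 3.5213.
DWL = ½ × 0.2609 × 3.5213 = 0.46.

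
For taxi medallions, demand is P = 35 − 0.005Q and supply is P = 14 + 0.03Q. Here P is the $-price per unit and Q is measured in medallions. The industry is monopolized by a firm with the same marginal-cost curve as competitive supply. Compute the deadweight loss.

Competitive equilibrium: 35 − 0.005Q = 14 + 0.03Q → Q* = 600, P* = 32.
Marginal revenue: MR = 35 − 0.01Q. Set MR = MC: 35 − 0.01Q = 14 + 0.03Q → Q_m = 525.
Price P_m = 35 − 0.005·525 = 32.375; MC(Q_m) = 14 + 0.03·525 = 29.75.
Competitive Q* = 600, so ΔQ = 75; wedge = 32.375 − 29.75 = 2.625.
Deadweight loss = ½ × 75 × 2.625 = $98.44.

$98.44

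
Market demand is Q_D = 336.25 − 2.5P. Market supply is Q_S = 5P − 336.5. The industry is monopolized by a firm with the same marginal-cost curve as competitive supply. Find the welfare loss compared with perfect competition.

602.112

In inverse form: demand P = 134.5 − 0.4Q, supply P = 67.3 + 0.2Q.
Competitive equilibrium: 134.5 − 0.4Q = 67.3 + 0.2Q → Q* = 112, P* = 89.7.
Marginal revenue: MR = 134.5 − 0.8Q. Set MR = MC: 134.5 − 0.8Q = 67.3 + 0.2Q → Q_m = 67.2.
Price P_m = 134.5 − 0.4·67.2 = 107.62; MC(Q_m) = 67.3 + 0.2·67.2 = 80.74.
Competitive Q* = 112, so ΔQ = 44.8; wedge = 107.62 − 80.74 = 26.88.
DWL = ½ × 44.8 × 26.88 = 602.112.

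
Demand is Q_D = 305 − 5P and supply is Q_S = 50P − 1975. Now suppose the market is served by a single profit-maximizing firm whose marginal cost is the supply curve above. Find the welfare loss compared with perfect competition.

238.22

In inverse form: demand P = 61 − 0.2Q, supply P = 39.5 + 0.02Q.
Competitive equilibrium: 61 − 0.2Q = 39.5 + 0.02Q → Q* = 97.7273, P* = 41.4545.
Marginal revenue: MR = 61 − 0.4Q. Set MR = MC: 61 − 0.4Q = 39.5 + 0.02Q → Q_m = 51.1905.
Price P_m = 61 − 0.2·51.1905 = 50.7619; MC(Q_m) = 39.5 + 0.02·51.1905 = 40.5238.
Competitive Q* = 97.7273, so ΔQ = 46.5368; wedge = 50.7619 − 40.5238 = 10.2381.
Deadweight loss = ½ × 46.5368 × 10.2381 = 238.22.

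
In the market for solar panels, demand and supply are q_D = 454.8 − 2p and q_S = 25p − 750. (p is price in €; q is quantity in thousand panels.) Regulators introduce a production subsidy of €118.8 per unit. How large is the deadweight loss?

In inverse form: demand p = 227.4 − 0.5q, supply p = 30 + 0.04q.
Competitive equilibrium: 227.4 − 0.5q = 30 + 0.04q → q* = 365.5556, p* = 44.6222.
The subsidy lowers effective supply by 118.8: p = 0.04q − 88.8.
New quantity: 227.4 − 0.5q = 0.04q − 88.8 → q' = 585.5556.
Overproduction Δq = 585.5556 − 365.5556 = 220; wedge = subsidy = 118.8.
Deadweight loss = ½ × 220 × 118.8 = €13068 thousand.

€13068 thousand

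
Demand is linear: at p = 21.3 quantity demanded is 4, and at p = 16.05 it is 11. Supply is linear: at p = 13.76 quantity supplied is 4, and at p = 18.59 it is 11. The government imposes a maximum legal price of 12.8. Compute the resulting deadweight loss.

Demand slope = (16.05 − 21.3)/(11 − 4) = −0.75, so p = 24.3 − 0.75q.
Supply slope = (18.59 − 13.76)/(11 − 4) = 0.69, so p = 11 + 0.69q.
Competitive equilibrium: 24.3 − 0.75q = 11 + 0.69q → q* = 9.2361, p* = 17.3729.
At the ceiling p = 12.8, quantity supplied = (12.8 − 11)/0.69 = 2.6087.
Willingness to pay at q' = 2.6087: 24.3 − 0.75·2.6087 = 22.3435.
Δq = 9.2361 − 2.6087 = 6.6274; wedge = 22.3435 − 12.8 = 9.5435.
Deadweight loss = ½ × 6.6274 × 9.5435 = 31.62.

31.62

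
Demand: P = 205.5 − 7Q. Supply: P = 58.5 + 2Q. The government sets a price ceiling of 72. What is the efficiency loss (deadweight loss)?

413.28

Competitive equilibrium: 205.5 − 7Q = 58.5 + 2Q → Q* = 16.3333, P* = 91.1667.
At the ceiling P = 72, quantity supplied = (72 − 58.5)/2 = 6.75.
Willingness to pay at Q' = 6.75: 205.5 − 7·6.75 = 158.25.
ΔQ = 16.3333 − 6.75 = 9.5833; wedge = 158.25 − 72 = 86.25.
Welfare loss = ½ × 9.5833 × 86.25 = 413.28.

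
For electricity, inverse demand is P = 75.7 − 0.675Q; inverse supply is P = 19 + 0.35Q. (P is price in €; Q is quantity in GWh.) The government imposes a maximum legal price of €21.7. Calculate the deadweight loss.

€1161.34

Competitive equilibrium: 75.7 − 0.675Q = 19 + 0.35Q → Q* = 55.3171, P* = 38.361.
At the ceiling P = 21.7, quantity supplied = (21.7 − 19)/0.35 = 7.7143.
Willingness to pay at Q' = 7.7143: 75.7 − 0.675·7.7143 = 70.4928.
ΔQ = 55.3171 − 7.7143 = 47.6028; wedge = 70.4928 − 21.7 = 48.7928.
The triangle = ½ × 47.6028 × 48.7928 = €1161.34.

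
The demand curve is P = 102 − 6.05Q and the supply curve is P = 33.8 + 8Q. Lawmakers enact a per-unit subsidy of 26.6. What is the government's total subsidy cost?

Competitive equilibrium: 102 − 6.05Q = 33.8 + 8Q → Q* = 4.8541, P* = 72.6327.
The subsidy lowers effective supply by 26.6: P = 7.2 + 8Q.
New quantity: 102 − 6.05Q = 7.2 + 8Q → Q' = 6.7473.
Total subsidy cost = 26.6 × 6.7473 = 179.48.

179.48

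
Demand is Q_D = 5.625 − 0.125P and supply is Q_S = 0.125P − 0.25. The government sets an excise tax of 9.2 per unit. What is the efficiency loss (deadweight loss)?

In inverse form: demand P = 45 − 8Q, supply P = 2 + 8Q.
Competitive equilibrium: 45 − 8Q = 2 + 8Q → Q* = 2.6875, P* = 23.5.
With the tax, the buyer price exceeds the seller price by 9.2: (45 − 8Q) − (2 + 8Q) = 9.2 → Q' = 2.1125.
ΔQ = 2.6875 − 2.1125 = 0.575; the wedge equals the tax, 9.2.
DWL = ½ × 0.575 × 9.2 = 2.645.

2.645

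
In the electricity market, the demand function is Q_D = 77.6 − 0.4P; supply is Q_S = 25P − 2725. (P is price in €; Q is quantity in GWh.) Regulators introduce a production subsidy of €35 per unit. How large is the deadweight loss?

In inverse form: demand P = 194 − 2.5Q, supply P = 109 + 0.04Q.
Competitive equilibrium: 194 − 2.5Q = 109 + 0.04Q → Q* = 33.4646, P* = 110.3386.
The subsidy lowers effective supply by 35: P = 74 + 0.04Q.
New quantity: 194 − 2.5Q = 74 + 0.04Q → Q' = 47.2441.
Overproduction ΔQ = 47.2441 − 33.4646 = 13.7795; wedge = subsidy = 35.
Welfare loss = ½ × 13.7795 × 35 = €241.14.

€241.14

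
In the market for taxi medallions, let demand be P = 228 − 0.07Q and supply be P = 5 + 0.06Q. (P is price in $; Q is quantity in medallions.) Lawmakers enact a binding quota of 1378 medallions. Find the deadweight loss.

$7398.84

Competitive equilibrium: 228 − 0.07Q = 5 + 0.06Q → Q* = 1715.3846, P* = 107.9231.
At Q = 1378: demand price = 228 − 0.07·1378 = 131.54; supply price = 5 + 0.06·1378 = 87.68.
ΔQ = 1715.3846 − 1378 = 337.3846; wedge = 131.54 − 87.68 = 43.86.
Welfare loss = ½ × 337.3846 × 43.86 = $7398.84.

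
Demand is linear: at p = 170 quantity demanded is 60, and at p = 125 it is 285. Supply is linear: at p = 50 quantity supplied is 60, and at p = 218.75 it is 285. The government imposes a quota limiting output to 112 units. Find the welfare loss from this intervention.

Demand slope = (125 − 170)/(285 − 60) = −0.2, so p = 182 − 0.2q.
Supply slope = (218.75 − 50)/(285 − 60) = 0.75, so p = 5 + 0.75q.
Competitive equilibrium: 182 − 0.2q = 5 + 0.75q → q* = 186.3158, p* = 144.7368.
At q = 112: demand price = 182 − 0.2·112 = 159.6; supply price = 5 + 0.75·112 = 89.
Δq = 186.3158 − 112 = 74.3158; wedge = 159.6 − 89 = 70.6.
Deadweight loss = ½ × 74.3158 × 70.6 = 2623.35.

2623.35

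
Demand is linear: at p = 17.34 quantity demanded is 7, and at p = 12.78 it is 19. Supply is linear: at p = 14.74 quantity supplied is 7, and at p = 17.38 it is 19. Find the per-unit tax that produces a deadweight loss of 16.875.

Demand slope = (12.78 − 17.34)/(19 − 7) = −0.38, so p = 20 − 0.38q.
Supply slope = (17.38 − 14.74)/(19 − 7) = 0.22, so p = 13.2 + 0.22q.
Competitive equilibrium: 20 − 0.38q = 13.2 + 0.22q → q* = 11.3333, p* = 15.6933.
A tax t gives Δq = t/0.6 and wedge t, so DWL = t²/1.2.
t²/1.2 = 16.875 → t² = 20.25 → t = 4.5.

4.5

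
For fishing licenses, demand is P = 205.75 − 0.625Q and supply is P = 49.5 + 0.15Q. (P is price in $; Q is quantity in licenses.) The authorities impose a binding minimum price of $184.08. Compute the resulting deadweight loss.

Competitive equilibrium: 205.75 − 0.625Q = 49.5 + 0.15Q → Q* = 201.6129, P* = 79.7419.
At the floor P = 184.08, quantity demanded = (205.75 − 184.08)/0.625 = 34.672.
Sellers' marginal cost at Q' = 34.672: 49.5 + 0.15·34.672 = 54.7008.
ΔQ = 201.6129 − 34.672 = 166.9409; wedge = 184.08 − 54.7008 = 129.3792.
The triangle = ½ × 166.9409 × 129.3792 = $10799.34.

$10799.34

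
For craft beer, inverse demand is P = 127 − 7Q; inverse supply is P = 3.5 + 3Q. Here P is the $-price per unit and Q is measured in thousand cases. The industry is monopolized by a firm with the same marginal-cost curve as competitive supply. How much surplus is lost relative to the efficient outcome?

$129.30 thousand

Competitive equilibrium: 127 − 7Q = 3.5 + 3Q → Q* = 12.35, P* = 40.55.
Marginal revenue: MR = 127 − 14Q. Set MR = MC: 127 − 14Q = 3.5 + 3Q → Q_m = 7.2647.
Price P_m = 127 − 7·7.2647 = 76.1471; MC(Q_m) = 3.5 + 3·7.2647 = 25.2941.
Competitive Q* = 12.35, so ΔQ = 5.0853; wedge = 76.1471 − 25.2941 = 50.853.
The triangle = ½ × 5.0853 × 50.853 = $129.30 thousand.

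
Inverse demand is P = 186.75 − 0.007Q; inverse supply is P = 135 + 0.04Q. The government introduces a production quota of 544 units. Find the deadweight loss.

7292.52

Competitive equilibrium: 186.75 − 0.007Q = 135 + 0.04Q → Q* = 1101.0638, P* = 179.0426.
At Q = 544: demand price = 186.75 − 0.007·544 = 182.942; supply price = 135 + 0.04·544 = 156.76.
ΔQ = 1101.0638 − 544 = 557.0638; wedge = 182.942 − 156.76 = 26.182.
DWL = ½ × 557.0638 × 26.182 = 7292.52.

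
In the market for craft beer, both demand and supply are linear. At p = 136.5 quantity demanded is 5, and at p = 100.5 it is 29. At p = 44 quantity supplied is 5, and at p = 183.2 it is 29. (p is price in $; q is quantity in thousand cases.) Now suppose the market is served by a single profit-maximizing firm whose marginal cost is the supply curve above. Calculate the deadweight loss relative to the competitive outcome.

$33.12 thousand

Demand slope = (100.5 − 136.5)/(29 − 5) = −1.5, so p = 144 − 1.5q.
Supply slope = (183.2 − 44)/(29 − 5) = 5.8, so p = 15 + 5.8q.
Competitive equilibrium: 144 − 1.5q = 15 + 5.8q → q* = 17.6712, p* = 117.4932.
Marginal revenue: MR = 144 − 3q. Set MR = MC: 144 − 3q = 15 + 5.8q → q_m = 14.6591.
Price p_m = 144 − 1.5·14.6591 = 122.0114; MC(q_m) = 15 + 5.8·14.6591 = 100.0228.
Competitive q* = 17.6712, so Δq = 3.0121; wedge = 122.0114 − 100.0228 = 21.9886.
Welfare loss = ½ × 3.0121 × 21.9886 = $33.12 thousand.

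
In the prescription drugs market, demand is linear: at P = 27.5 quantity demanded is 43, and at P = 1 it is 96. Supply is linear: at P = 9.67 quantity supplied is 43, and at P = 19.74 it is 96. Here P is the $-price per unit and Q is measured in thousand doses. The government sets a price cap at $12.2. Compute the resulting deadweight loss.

$54.12 thousand

Demand slope = (1 − 27.5)/(96 − 43) = −0.5, so P = 49 − 0.5Q.
Supply slope = (19.74 − 9.67)/(96 − 43) = 0.19, so P = 1.5 + 0.19Q.
Competitive equilibrium: 49 − 0.5Q = 1.5 + 0.19Q → Q* = 68.8406, P* = 14.5797.
At the ceiling P = 12.2, quantity supplied = (12.2 − 1.5)/0.19 = 56.3158.
Willingness to pay at Q' = 56.3158: 49 − 0.5·56.3158 = 20.8421.
ΔQ = 68.8406 − 56.3158 = 12.5248; wedge = 20.8421 − 12.2 = 8.6421.
The triangle = ½ × 12.5248 × 8.6421 = $54.12 thousand.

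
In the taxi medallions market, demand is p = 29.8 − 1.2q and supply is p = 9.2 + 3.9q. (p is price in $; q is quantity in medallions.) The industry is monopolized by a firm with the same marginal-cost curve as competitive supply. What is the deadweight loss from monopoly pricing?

$1.51

Competitive equilibrium: 29.8 − 1.2q = 9.2 + 3.9q → q* = 4.0392, p* = 24.9529.
Marginal revenue: MR = 29.8 − 2.4q. Set MR = MC: 29.8 − 2.4q = 9.2 + 3.9q → q_m = 3.2698.
Price p_m = 29.8 − 1.2·3.2698 = 25.8762; MC(q_m) = 9.2 + 3.9·3.2698 = 21.9522.
Competitive q* = 4.0392, so Δq = 0.7694; wedge = 25.8762 − 21.9522 = 3.924.
The triangle = ½ × 0.7694 × 3.924 = $1.51.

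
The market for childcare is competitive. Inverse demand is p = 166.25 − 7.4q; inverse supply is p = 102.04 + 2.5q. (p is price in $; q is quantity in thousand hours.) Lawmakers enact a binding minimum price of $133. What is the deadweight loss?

$19.65 thousand

Competitive equilibrium: 166.25 − 7.4q = 102.04 + 2.5q → q* = 6.4859, p* = 118.2546.
At the floor p = 133, quantity demanded = (166.25 − 133)/7.4 = 4.4932.
Sellers' marginal cost at q' = 4.4932: 102.04 + 2.5·4.4932 = 113.273.
Δq = 6.4859 − 4.4932 = 1.9927; wedge = 133 − 113.273 = 19.727.
Welfare loss = ½ × 1.9927 × 19.727 = $19.65 thousand.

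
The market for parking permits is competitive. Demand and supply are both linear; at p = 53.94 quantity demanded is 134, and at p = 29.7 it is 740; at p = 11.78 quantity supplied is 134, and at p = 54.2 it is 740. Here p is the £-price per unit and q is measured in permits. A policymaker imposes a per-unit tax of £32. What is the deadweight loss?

Demand slope = (29.7 − 53.94)/(740 − 134) = −0.04, so p = 59.3 − 0.04q.
Supply slope = (54.2 − 11.78)/(740 − 134) = 0.07, so p = 2.4 + 0.07q.
Competitive equilibrium: 59.3 − 0.04q = 2.4 + 0.07q → q* = 517.2727, p* = 38.6091.
With the tax, the buyer price exceeds the seller price by 32: (59.3 − 0.04q) − (2.4 + 0.07q) = 32 → q' = 226.3636.
Δq = 517.2727 − 226.3636 = 290.9091; the wedge equals the tax, 32.
The triangle = ½ × 290.9091 × 32 = £4654.55.

£4654.55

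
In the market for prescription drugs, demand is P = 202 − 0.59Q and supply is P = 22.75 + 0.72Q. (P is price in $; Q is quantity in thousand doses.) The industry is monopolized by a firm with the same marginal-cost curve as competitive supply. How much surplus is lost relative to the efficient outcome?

$1182.53 thousand

Competitive equilibrium: 202 − 0.59Q = 22.75 + 0.72Q → Q* = 136.83206, P* = 121.26908.
Marginal revenue: MR = 202 − 1.18Q. Set MR = MC: 202 − 1.18Q = 22.75 + 0.72Q → Q_m = 94.34211.
Price P_m = 202 − 0.59·94.34211 = 146.33816; MC(Q_m) = 22.75 + 0.72·94.34211 = 90.67632.
Competitive Q* = 136.83206, so ΔQ = 42.48995; wedge = 146.33816 − 90.67632 = 55.66184.
The triangle = ½ × 42.48995 × 55.66184 = $1182.53 thousand.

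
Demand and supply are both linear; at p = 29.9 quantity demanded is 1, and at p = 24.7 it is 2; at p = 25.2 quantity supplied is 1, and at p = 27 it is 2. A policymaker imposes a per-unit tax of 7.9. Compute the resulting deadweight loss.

4.46

Demand slope = (24.7 − 29.9)/(2 − 1) = −5.2, so p = 35.1 − 5.2q.
Supply slope = (27 − 25.2)/(2 − 1) = 1.8, so p = 23.4 + 1.8q.
Competitive equilibrium: 35.1 − 5.2q = 23.4 + 1.8q → q* = 1.6714, p* = 26.4086.
With the tax, the buyer price exceeds the seller price by 7.9: (35.1 − 5.2q) − (23.4 + 1.8q) = 7.9 → q' = 0.5429.
Δq = 1.6714 − 0.5429 = 1.1285; the wedge equals the tax, 7.9.
DWL = ½ × 1.1285 × 7.9 = 4.46.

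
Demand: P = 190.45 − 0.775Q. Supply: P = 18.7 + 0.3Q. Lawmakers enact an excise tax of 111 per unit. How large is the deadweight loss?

Competitive equilibrium: 190.45 − 0.775Q = 18.7 + 0.3Q → Q* = 159.7674, P* = 66.6302.
With the tax, the buyer price exceeds the seller price by 111: (190.45 − 0.775Q) − (18.7 + 0.3Q) = 111 → Q' = 56.5116.
ΔQ = 159.7674 − 56.5116 = 103.2558; the wedge equals the tax, 111.
The triangle = ½ × 103.2558 × 111 = 5730.70.

5730.70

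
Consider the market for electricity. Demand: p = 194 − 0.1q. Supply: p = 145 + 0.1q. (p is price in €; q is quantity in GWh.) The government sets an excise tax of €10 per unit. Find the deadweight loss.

€250

Competitive equilibrium: 194 − 0.1q = 145 + 0.1q → q* = 245, p* = 169.5.
With the tax, the buyer price exceeds the seller price by 10: (194 − 0.1q) − (145 + 0.1q) = 10 → q' = 195.
Δq = 245 − 195 = 50; the wedge equals the tax, 10.
Welfare loss = ½ × 50 × 10 = €250.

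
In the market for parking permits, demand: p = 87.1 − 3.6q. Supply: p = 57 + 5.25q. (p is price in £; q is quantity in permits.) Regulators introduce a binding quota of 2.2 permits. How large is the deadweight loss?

Competitive equilibrium: 87.1 − 3.6q = 57 + 5.25q → q* = 3.4011, p* = 74.8559.
At q = 2.2: demand price = 87.1 − 3.6·2.2 = 79.18; supply price = 57 + 5.25·2.2 = 68.55.
Δq = 3.4011 − 2.2 = 1.2011; wedge = 79.18 − 68.55 = 10.63.
Welfare loss = ½ × 1.2011 × 10.63 = £6.38.

£6.38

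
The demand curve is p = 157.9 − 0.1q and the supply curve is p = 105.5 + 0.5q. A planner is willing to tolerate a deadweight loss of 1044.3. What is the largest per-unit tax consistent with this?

35.4

Competitive equilibrium: 157.9 − 0.1q = 105.5 + 0.5q → q* = 87.3333, p* = 149.1667.
A tax t gives Δq = t/0.6 and wedge t, so DWL = t²/1.2.
t²/1.2 = 1044.3 → t² = 1253.16 → t = 35.4.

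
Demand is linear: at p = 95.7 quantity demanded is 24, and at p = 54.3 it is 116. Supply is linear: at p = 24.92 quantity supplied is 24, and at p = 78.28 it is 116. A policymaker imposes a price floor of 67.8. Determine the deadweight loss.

Demand slope = (54.3 − 95.7)/(116 − 24) = −0.45, so p = 106.5 − 0.45q.
Supply slope = (78.28 − 24.92)/(116 − 24) = 0.58, so p = 11 + 0.58q.
Competitive equilibrium: 106.5 − 0.45q = 11 + 0.58q → q* = 92.7184, p* = 64.7767.
At the floor p = 67.8, quantity demanded = (106.5 − 67.8)/0.45 = 86.
Sellers' marginal cost at q' = 86: 11 + 0.58·86 = 60.88.
Δq = 92.7184 − 86 = 6.7184; wedge = 67.8 − 60.88 = 6.92.
DWL = ½ × 6.7184 × 6.92 = 23.25.

23.25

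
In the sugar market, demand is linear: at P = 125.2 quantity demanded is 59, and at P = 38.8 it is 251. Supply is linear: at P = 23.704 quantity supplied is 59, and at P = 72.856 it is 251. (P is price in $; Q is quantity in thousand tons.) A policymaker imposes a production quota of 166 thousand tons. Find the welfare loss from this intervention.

Demand slope = (38.8 − 125.2)/(251 − 59) = −0.45, so P = 151.75 − 0.45Q.
Supply slope = (72.856 − 23.704)/(251 − 59) = 0.256, so P = 8.6 + 0.256Q.
Competitive equilibrium: 151.75 − 0.45Q = 8.6 + 0.256Q → Q* = 202.762, P* = 60.5071.
At Q = 166: demand price = 151.75 − 0.45·166 = 77.05; supply price = 8.6 + 0.256·166 = 51.096.
ΔQ = 202.762 − 166 = 36.762; wedge = 77.05 − 51.096 = 25.954.
The triangle = ½ × 36.762 × 25.954 = $477.06 thousand.

$477.06 thousand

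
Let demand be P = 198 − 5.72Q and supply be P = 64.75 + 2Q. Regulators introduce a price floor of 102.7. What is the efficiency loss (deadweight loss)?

1.39

Competitive equilibrium: 198 − 5.72Q = 64.75 + 2Q → Q* = 17.2604, P* = 99.2707.
At the floor P = 102.7, quantity demanded = (198 − 102.7)/5.72 = 16.6608.
Sellers' marginal cost at Q' = 16.6608: 64.75 + 2·16.6608 = 98.0716.
ΔQ = 17.2604 − 16.6608 = 0.5996; wedge = 102.7 − 98.0716 = 4.6284.
Welfare loss = ½ × 0.5996 × 4.6284 = 1.39.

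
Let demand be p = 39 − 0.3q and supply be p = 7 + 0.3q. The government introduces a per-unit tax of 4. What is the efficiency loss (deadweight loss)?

13.33

Competitive equilibrium: 39 − 0.3q = 7 + 0.3q → q* = 53.3333, p* = 23.
With the tax, the buyer price exceeds the seller price by 4: (39 − 0.3q) − (7 + 0.3q) = 4 → q' = 46.6667.
Δq = 53.3333 − 46.6667 = 6.6666; the wedge equals the tax, 4.
DWL = ½ × 6.6666 × 4 = 13.33.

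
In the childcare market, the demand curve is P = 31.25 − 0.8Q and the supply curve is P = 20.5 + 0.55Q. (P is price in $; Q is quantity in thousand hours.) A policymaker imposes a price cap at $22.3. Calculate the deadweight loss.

Competitive equilibrium: 31.25 − 0.8Q = 20.5 + 0.55Q → Q* = 7.963, P* = 24.8796.
At the ceiling P = 22.3, quantity supplied = (22.3 − 20.5)/0.55 = 3.2727.
Willingness to pay at Q' = 3.2727: 31.25 − 0.8·3.2727 = 28.6318.
ΔQ = 7.963 − 3.2727 = 4.6903; wedge = 28.6318 − 22.3 = 6.3318.
Deadweight loss = ½ × 4.6903 × 6.3318 = $14.85 thousand.

$14.85 thousand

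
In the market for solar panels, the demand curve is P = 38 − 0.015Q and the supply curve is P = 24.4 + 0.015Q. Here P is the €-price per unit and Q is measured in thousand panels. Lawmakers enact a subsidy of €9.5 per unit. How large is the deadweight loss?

€1504.17 thousand

Competitive equilibrium: 38 − 0.015Q = 24.4 + 0.015Q → Q* = 453.3333, P* = 31.2.
The subsidy lowers effective supply by 9.5: P = 14.9 + 0.015Q.
New quantity: 38 − 0.015Q = 14.9 + 0.015Q → Q' = 770.
Overproduction ΔQ = 770 − 453.3333 = 316.6667; wedge = subsidy = 9.5.
Welfare loss = ½ × 316.6667 × 9.5 = €1504.17 thousand.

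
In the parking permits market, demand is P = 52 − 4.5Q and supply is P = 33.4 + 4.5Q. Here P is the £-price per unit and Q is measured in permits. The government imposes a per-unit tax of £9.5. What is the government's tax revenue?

Competitive equilibrium: 52 − 4.5Q = 33.4 + 4.5Q → Q* = 2.0667, P* = 42.7.
With the tax, the buyer price exceeds the seller price by 9.5: (52 − 4.5Q) − (33.4 + 4.5Q) = 9.5 → Q' = 1.0111.
Tax revenue = 9.5 × 1.0111 = £9.61.

£9.61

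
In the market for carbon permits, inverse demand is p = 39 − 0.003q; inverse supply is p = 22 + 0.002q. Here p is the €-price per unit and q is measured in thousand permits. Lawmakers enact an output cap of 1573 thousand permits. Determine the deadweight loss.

Competitive equilibrium: 39 − 0.003q = 22 + 0.002q → q* = 3400, p* = 28.8.
At q = 1573: demand price = 39 − 0.003·1573 = 34.281; supply price = 22 + 0.002·1573 = 25.146.
Δq = 3400 − 1573 = 1827; wedge = 34.281 − 25.146 = 9.135.
DWL = ½ × 1827 × 9.135 = €8344.82 thousand.

€8344.82 thousand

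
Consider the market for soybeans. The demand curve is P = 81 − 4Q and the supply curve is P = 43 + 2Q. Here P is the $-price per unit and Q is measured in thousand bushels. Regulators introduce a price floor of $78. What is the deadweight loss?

$93.52 thousand

Competitive equilibrium: 81 − 4Q = 43 + 2Q → Q* = 6.3333, P* = 55.6667.
At the floor P = 78, quantity demanded = (81 − 78)/4 = 0.75.
Sellers' marginal cost at Q' = 0.75: 43 + 2·0.75 = 44.5.
ΔQ = 6.3333 − 0.75 = 5.5833; wedge = 78 − 44.5 = 33.5.
The triangle = ½ × 5.5833 × 33.5 = $93.52 thousand.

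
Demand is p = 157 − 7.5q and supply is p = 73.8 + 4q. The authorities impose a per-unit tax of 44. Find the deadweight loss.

Competitive equilibrium: 157 − 7.5q = 73.8 + 4q → q* = 7.2348, p* = 102.7391.
With the tax, the buyer price exceeds the seller price by 44: (157 − 7.5q) − (73.8 + 4q) = 44 → q' = 3.4087.
Δq = 7.2348 − 3.4087 = 3.8261; the wedge equals the tax, 44.
Welfare loss = ½ × 3.8261 × 44 = 84.17.

84.17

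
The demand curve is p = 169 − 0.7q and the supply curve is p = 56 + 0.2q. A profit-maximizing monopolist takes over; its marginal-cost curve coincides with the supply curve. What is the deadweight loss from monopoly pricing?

Competitive equilibrium: 169 − 0.7q = 56 + 0.2q → q* = 125.55556, p* = 81.11111.
Marginal revenue: MR = 169 − 1.4q. Set MR = MC: 169 − 1.4q = 56 + 0.2q → q_m = 70.625.
Price p_m = 169 − 0.7·70.625 = 119.5625; MC(q_m) = 56 + 0.2·70.625 = 70.125.
Competitive q* = 125.55556, so Δq = 54.93056; wedge = 119.5625 − 70.125 = 49.4375.
The triangle = ½ × 54.93056 × 49.4375 = 1357.81.

1357.81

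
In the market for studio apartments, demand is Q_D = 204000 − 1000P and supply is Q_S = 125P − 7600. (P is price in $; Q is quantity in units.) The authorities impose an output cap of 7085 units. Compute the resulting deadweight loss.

In inverse form: demand P = 204 − 0.001Q, supply P = 60.8 + 0.008Q.
Competitive equilibrium: 204 − 0.001Q = 60.8 + 0.008Q → Q* = 15911.1111, P* = 188.0889.
At Q = 7085: demand price = 204 − 0.001·7085 = 196.915; supply price = 60.8 + 0.008·7085 = 117.48.
ΔQ = 15911.1111 − 7085 = 8826.1111; wedge = 196.915 − 117.48 = 79.435.
Deadweight loss = ½ × 8826.1111 × 79.435 = $350551.07.

$350551.07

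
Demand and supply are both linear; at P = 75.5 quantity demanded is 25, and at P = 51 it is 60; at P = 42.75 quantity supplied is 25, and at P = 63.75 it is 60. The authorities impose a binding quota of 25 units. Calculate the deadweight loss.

412.52

Demand slope = (51 − 75.5)/(60 − 25) = −0.7, so P = 93 − 0.7Q.
Supply slope = (63.75 − 42.75)/(60 − 25) = 0.6, so P = 27.75 + 0.6Q.
Competitive equilibrium: 93 − 0.7Q = 27.75 + 0.6Q → Q* = 50.1923, P* = 57.8654.
At Q = 25: demand price = 93 − 0.7·25 = 75.5; supply price = 27.75 + 0.6·25 = 42.75.
ΔQ = 50.1923 − 25 = 25.1923; wedge = 75.5 − 42.75 = 32.75.
DWL = ½ × 25.1923 × 32.75 = 412.52.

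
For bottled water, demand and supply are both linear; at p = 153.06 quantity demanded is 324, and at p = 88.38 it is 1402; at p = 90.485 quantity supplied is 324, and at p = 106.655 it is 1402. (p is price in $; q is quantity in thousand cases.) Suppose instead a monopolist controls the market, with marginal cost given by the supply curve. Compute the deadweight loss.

$9938.79 thousand

Demand slope = (88.38 − 153.06)/(1402 − 324) = −0.06, so p = 172.5 − 0.06q.
Supply slope = (106.655 − 90.485)/(1402 − 324) = 0.015, so p = 85.625 + 0.015q.
Competitive equilibrium: 172.5 − 0.06q = 85.625 + 0.015q → q* = 1158.33333, p* = 103.
Marginal revenue: MR = 172.5 − 0.12q. Set MR = MC: 172.5 − 0.12q = 85.625 + 0.015q → q_m = 643.51852.
Price p_m = 172.5 − 0.06·643.51852 = 133.88889; MC(q_m) = 85.625 + 0.015·643.51852 = 95.27778.
Competitive q* = 1158.33333, so Δq = 514.81481; wedge = 133.88889 − 95.27778 = 38.61111.
DWL = ½ × 514.81481 × 38.61111 = $9938.79 thousand.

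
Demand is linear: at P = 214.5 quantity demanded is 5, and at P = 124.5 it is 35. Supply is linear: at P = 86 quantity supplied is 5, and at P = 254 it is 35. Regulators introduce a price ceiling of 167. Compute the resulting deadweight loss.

Demand slope = (124.5 − 214.5)/(35 − 5) = −3, so P = 229.5 − 3Q.
Supply slope = (254 − 86)/(35 − 5) = 5.6, so P = 58 + 5.6Q.
Competitive equilibrium: 229.5 − 3Q = 58 + 5.6Q → Q* = 19.9419, P* = 169.6744.
At the ceiling P = 167, quantity supplied = (167 − 58)/5.6 = 19.4643.
Willingness to pay at Q' = 19.4643: 229.5 − 3·19.4643 = 171.1071.
ΔQ = 19.9419 − 19.4643 = 0.4776; wedge = 171.1071 − 167 = 4.1071.
Welfare loss = ½ × 0.4776 × 4.1071 = 0.98.

0.98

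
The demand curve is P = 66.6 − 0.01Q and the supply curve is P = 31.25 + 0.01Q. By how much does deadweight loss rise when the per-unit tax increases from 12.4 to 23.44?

Competitive equilibrium: 66.6 − 0.01Q = 31.25 + 0.01Q → Q* = 1767.5, P* = 48.925.
For a per-unit tax t: ΔQ = t/0.02, so DWL = ½·t·(t/0.02) = t²/0.04.
At t = 12.4: DWL = 3844. At t = 23.44: DWL = 13735.84.
Increase = 13735.84 − 3844 = 9891.84.

9891.84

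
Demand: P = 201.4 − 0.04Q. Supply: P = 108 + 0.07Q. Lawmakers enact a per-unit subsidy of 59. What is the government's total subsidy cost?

Competitive equilibrium: 201.4 − 0.04Q = 108 + 0.07Q → Q* = 849.0909, P* = 167.4364.
The subsidy lowers effective supply by 59: P = 49 + 0.07Q.
New quantity: 201.4 − 0.04Q = 49 + 0.07Q → Q' = 1385.4545.
Total subsidy cost = 59 × 1385.4545 = 81741.82.

81741.82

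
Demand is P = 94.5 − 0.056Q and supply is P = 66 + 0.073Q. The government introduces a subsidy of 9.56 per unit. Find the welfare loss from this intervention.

354.24

Competitive equilibrium: 94.5 − 0.056Q = 66 + 0.073Q → Q* = 220.9302, P* = 82.1279.
The subsidy lowers effective supply by 9.56: P = 56.44 + 0.073Q.
New quantity: 94.5 − 0.056Q = 56.44 + 0.073Q → Q' = 295.0388.
Overproduction ΔQ = 295.0388 − 220.9302 = 74.1086; wedge = subsidy = 9.56.
Welfare loss = ½ × 74.1086 × 9.56 = 354.24.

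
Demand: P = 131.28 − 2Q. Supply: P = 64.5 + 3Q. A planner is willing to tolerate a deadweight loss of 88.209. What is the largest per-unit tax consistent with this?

29.7

Competitive equilibrium: 131.28 − 2Q = 64.5 + 3Q → Q* = 13.356, P* = 104.568.
A tax t gives ΔQ = t/5 and wedge t, so DWL = t²/10.
t²/10 = 88.209 → t² = 882.09 → t = 29.7.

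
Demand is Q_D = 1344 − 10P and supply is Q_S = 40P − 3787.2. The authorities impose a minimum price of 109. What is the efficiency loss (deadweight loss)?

254.08

In inverse form: demand P = 134.4 − 0.1Q, supply P = 94.68 + 0.025Q.
Competitive equilibrium: 134.4 − 0.1Q = 94.68 + 0.025Q → Q* = 317.76, P* = 102.624.
At the floor P = 109, quantity demanded = (134.4 − 109)/0.1 = 254.
Sellers' marginal cost at Q' = 254: 94.68 + 0.025·254 = 101.03.
ΔQ = 317.76 − 254 = 63.76; wedge = 109 − 101.03 = 7.97.
The triangle = ½ × 63.76 × 7.97 = 254.08.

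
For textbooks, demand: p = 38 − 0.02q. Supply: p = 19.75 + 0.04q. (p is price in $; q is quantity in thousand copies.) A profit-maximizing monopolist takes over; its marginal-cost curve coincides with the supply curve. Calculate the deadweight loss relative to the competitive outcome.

Competitive equilibrium: 38 − 0.02q = 19.75 + 0.04q → q* = 304.1667, p* = 31.9167.
Marginal revenue: MR = 38 − 0.04q. Set MR = MC: 38 − 0.04q = 19.75 + 0.04q → q_m = 228.125.
Price p_m = 38 − 0.02·228.125 = 33.4375; MC(q_m) = 19.75 + 0.04·228.125 = 28.875.
Competitive q* = 304.1667, so Δq = 76.0417; wedge = 33.4375 − 28.875 = 4.5625.
DWL = ½ × 76.0417 × 4.5625 = $173.47 thousand.

$173.47 thousand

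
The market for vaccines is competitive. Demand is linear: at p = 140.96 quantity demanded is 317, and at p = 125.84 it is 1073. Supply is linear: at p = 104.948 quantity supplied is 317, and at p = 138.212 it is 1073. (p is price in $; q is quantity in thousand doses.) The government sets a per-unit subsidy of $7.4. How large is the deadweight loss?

Demand slope = (125.84 − 140.96)/(1073 − 317) = −0.02, so p = 147.3 − 0.02q.
Supply slope = (138.212 − 104.948)/(1073 − 317) = 0.044, so p = 91 + 0.044q.
Competitive equilibrium: 147.3 − 0.02q = 91 + 0.044q → q* = 879.6875, p* = 129.7063.
The subsidy lowers effective supply by 7.4: p = 83.6 + 0.044q.
New quantity: 147.3 − 0.02q = 83.6 + 0.044q → q' = 995.3125.
Overproduction Δq = 995.3125 − 879.6875 = 115.625; wedge = subsidy = 7.4.
DWL = ½ × 115.625 × 7.4 = $427.81 thousand.

$427.81 thousand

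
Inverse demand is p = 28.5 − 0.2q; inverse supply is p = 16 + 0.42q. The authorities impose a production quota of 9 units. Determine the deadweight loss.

38.62

Competitive equilibrium: 28.5 − 0.2q = 16 + 0.42q → q* = 20.1613, p* = 24.4677.
At q = 9: demand price = 28.5 − 0.2·9 = 26.7; supply price = 16 + 0.42·9 = 19.78.
Δq = 20.1613 − 9 = 11.1613; wedge = 26.7 − 19.78 = 6.92.
The triangle = ½ × 11.1613 × 6.92 = 38.62.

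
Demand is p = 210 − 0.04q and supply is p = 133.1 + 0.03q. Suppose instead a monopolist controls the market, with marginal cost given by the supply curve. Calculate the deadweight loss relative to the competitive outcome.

Competitive equilibrium: 210 − 0.04q = 133.1 + 0.03q → q* = 1098.57143, p* = 166.05714.
Marginal revenue: MR = 210 − 0.08q. Set MR = MC: 210 − 0.08q = 133.1 + 0.03q → q_m = 699.09091.
Price p_m = 210 − 0.04·699.09091 = 182.03636; MC(q_m) = 133.1 + 0.03·699.09091 = 154.07273.
Competitive q* = 1098.57143, so Δq = 399.48052; wedge = 182.03636 − 154.07273 = 27.96363.
DWL = ½ × 399.48052 × 27.96363 = 5585.46.

5585.46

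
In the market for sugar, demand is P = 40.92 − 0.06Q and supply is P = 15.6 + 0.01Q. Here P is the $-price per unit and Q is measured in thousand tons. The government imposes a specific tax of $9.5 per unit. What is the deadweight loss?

Competitive equilibrium: 40.92 − 0.06Q = 15.6 + 0.01Q → Q* = 361.7143, P* = 19.2171.
With the tax, the buyer price exceeds the seller price by 9.5: (40.92 − 0.06Q) − (15.6 + 0.01Q) = 9.5 → Q' = 226.
ΔQ = 361.7143 − 226 = 135.7143; the wedge equals the tax, 9.5.
DWL = ½ × 135.7143 × 9.5 = $644.64 thousand.

$644.64 thousand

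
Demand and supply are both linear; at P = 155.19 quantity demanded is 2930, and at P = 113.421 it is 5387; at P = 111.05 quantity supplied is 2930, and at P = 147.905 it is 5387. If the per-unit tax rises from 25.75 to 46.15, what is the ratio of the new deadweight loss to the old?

Demand slope = (113.421 − 155.19)/(5387 − 2930) = −0.017, so P = 205 − 0.017Q.
Supply slope = (147.905 − 111.05)/(5387 − 2930) = 0.015, so P = 67.1 + 0.015Q.
Competitive equilibrium: 205 − 0.017Q = 67.1 + 0.015Q → Q* = 4309.375, P* = 131.7406.
For a per-unit tax t: ΔQ = t/0.032, so DWL = ½·t·(t/0.032) = t²/0.064.
At t = 25.75: DWL = 10360.352. At t = 46.15: DWL = 33278.477.
Ratio = (46.15/25.75)² = 3.212.

3.212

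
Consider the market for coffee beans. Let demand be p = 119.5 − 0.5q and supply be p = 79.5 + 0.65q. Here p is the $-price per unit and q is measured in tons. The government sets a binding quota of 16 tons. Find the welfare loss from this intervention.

Competitive equilibrium: 119.5 − 0.5q = 79.5 + 0.65q → q* = 34.7826, p* = 102.1087.
At q = 16: demand price = 119.5 − 0.5·16 = 111.5; supply price = 79.5 + 0.65·16 = 89.9.
Δq = 34.7826 − 16 = 18.7826; wedge = 111.5 − 89.9 = 21.6.
The triangle = ½ × 18.7826 × 21.6 = $202.85.

$202.85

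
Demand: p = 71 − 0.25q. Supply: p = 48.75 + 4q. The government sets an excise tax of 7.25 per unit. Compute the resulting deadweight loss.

Competitive equilibrium: 71 − 0.25q = 48.75 + 4q → q* = 5.2353, p* = 69.6912.
With the tax, the buyer price exceeds the seller price by 7.25: (71 − 0.25q) − (48.75 + 4q) = 7.25 → q' = 3.5294.
Δq = 5.2353 − 3.5294 = 1.7059; the wedge equals the tax, 7.25.
DWL = ½ × 1.7059 × 7.25 = 6.18.

6.18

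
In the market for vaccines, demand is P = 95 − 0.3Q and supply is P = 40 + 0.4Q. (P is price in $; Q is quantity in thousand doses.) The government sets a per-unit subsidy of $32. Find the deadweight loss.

Competitive equilibrium: 95 − 0.3Q = 40 + 0.4Q → Q* = 78.5714, P* = 71.4286.
The subsidy lowers effective supply by 32: P = 8 + 0.4Q.
New quantity: 95 − 0.3Q = 8 + 0.4Q → Q' = 124.2857.
Overproduction ΔQ = 124.2857 − 78.5714 = 45.7143; wedge = subsidy = 32.
Deadweight loss = ½ × 45.7143 × 32 = $731.43 thousand.

$731.43 thousand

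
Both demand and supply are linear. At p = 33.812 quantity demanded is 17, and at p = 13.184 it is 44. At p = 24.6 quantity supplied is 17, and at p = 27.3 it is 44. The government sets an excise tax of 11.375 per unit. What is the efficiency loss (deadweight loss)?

Demand slope = (13.184 − 33.812)/(44 − 17) = −0.764, so p = 46.8 − 0.764q.
Supply slope = (27.3 − 24.6)/(44 − 17) = 0.1, so p = 22.9 + 0.1q.
Competitive equilibrium: 46.8 − 0.764q = 22.9 + 0.1q → q* = 27.662, p* = 25.6662.
With the tax, the buyer price exceeds the seller price by 11.375: (46.8 − 0.764q) − (22.9 + 0.1q) = 11.375 → q' = 14.4965.
Δq = 27.662 − 14.4965 = 13.1655; the wedge equals the tax, 11.375.
Deadweight loss = ½ × 13.1655 × 11.375 = 74.88.

74.88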